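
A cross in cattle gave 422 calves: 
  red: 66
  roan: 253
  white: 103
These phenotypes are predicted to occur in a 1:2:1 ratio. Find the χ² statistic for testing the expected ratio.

Total ratio parts = 4. Expected numbers out of 422:
  red: 422 × 1/4 = 105.5
  roan: 422 × 2/4 = 211
  white: 422 × 1/4 = 105.5
χ² = Σ (O − E)² / E
  red: (66 − 105.5)² / 105.5 = 14.7891
  roan: (253 − 211)² / 211 = 8.3602
  white: (103 − 105.5)² / 105.5 = 0.0592
χ² = 14.7891 + 8.3602 + 0.0592 = 23.2085 ≈ 23.209

23.209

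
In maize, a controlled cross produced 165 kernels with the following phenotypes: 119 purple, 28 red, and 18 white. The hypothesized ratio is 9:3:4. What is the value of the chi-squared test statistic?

20.772

Expected counts for N = 165 under a 9:3:4 ratio (total parts = 16):
  purple: 165 × 9/16 = 92.8125
  red: 165 × 3/16 = 30.9375
  white: 165 × 4/16 = 41.25
χ² = Σ (O − E)² / E
  purple: (119 − 92.8125)² / 92.8125 = 7.3889
  red: (28 − 30.9375)² / 30.9375 = 0.2789
  white: (18 − 41.25)² / 41.25 = 13.1045
χ² = 7.3889 + 0.2789 + 13.1045 = 20.7723 ≈ 20.772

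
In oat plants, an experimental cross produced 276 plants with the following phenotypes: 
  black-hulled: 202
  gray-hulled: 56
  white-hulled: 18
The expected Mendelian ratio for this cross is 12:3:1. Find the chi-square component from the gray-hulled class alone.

The 12:3:1 ratio has 16 parts, so with N = 276 the expected counts are:
  black-hulled: 276 × 12/16 = 207
  gray-hulled: 276 × 3/16 = 51.75
  white-hulled: 276 × 1/16 = 17.25
Contribution of gray-hulled: (56 − 51.75)² / 51.75 = 0.3490

0.349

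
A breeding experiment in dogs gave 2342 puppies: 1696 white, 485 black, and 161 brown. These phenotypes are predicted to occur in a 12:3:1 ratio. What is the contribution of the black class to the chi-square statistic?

Total ratio parts = 16. Expected numbers out of 2342:
  white: 2342 × 12/16 = 1756.5
  black: 2342 × 3/16 = 439.125
  brown: 2342 × 1/16 = 146.375
Contribution of black: (485 − 439.125)² / 439.125 = 4.7925

4.793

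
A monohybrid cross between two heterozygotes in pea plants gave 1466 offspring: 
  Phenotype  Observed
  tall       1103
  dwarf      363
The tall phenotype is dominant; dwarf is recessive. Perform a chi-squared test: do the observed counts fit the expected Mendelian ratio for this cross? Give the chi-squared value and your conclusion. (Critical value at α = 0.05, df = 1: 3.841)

0.045; consistent

For a monohybrid cross between heterozygotes with complete dominance, the expected phenotypic ratio is 3:1.
Under the 3:1 hypothesis (Σ ratio = 4, N = 1466):
  tall: 1466 × 3/4 = 1099.5
  dwarf: 1466 × 1/4 = 366.5
χ² = Σ (O − E)² / E
  tall: (1103 − 1099.5)² / 1099.5 = 0.0111
  dwarf: (363 − 366.5)² / 366.5 = 0.0334
χ² = 0.0111 + 0.0334 = 0.0445 ≈ 0.045
Degrees of freedom = 2 − 1 = 1; critical value at α = 0.05 is 3.841.
Since 0.045 < 3.841, we fail to reject the null hypothesis — the data are consistent with the 3:1 ratio.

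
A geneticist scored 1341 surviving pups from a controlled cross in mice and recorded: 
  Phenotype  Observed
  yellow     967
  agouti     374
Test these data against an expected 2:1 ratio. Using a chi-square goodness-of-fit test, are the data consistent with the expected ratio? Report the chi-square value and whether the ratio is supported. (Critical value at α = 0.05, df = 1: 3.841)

Total ratio parts = 3. Expected numbers out of 1341:
  yellow: 1341 × 2/3 = 894
  agouti: 1341 × 1/3 = 447
χ² = Σ (O − E)² / E
  yellow: (967 − 894)² / 894 = 5.9609
  agouti: (374 − 447)² / 447 = 11.9217
χ² = 5.9609 + 11.9217 = 17.8826 ≈ 17.883
Degrees of freedom = 2 − 1 = 1; critical value at α = 0.05 is 3.841.
Since 17.883 > 3.841, we reject the null hypothesis — the data do not fit the 2:1 ratio.

17.883; not consistent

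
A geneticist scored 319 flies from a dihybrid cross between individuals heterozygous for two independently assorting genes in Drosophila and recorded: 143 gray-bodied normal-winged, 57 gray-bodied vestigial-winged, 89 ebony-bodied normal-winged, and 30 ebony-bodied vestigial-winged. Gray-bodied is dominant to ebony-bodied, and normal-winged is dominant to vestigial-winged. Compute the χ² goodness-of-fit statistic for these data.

26.853

A dihybrid F₂ with independent assortment and complete dominance at both loci gives a 9:3:3:1 phenotypic ratio.
Under the 9:3:3:1 hypothesis (Σ ratio = 16, N = 319):
  gray-bodied normal-winged: 319 × 9/16 = 179.4375
  gray-bodied vestigial-winged: 319 × 3/16 = 59.8125
  ebony-bodied normal-winged: 319 × 3/16 = 59.8125
  ebony-bodied vestigial-winged: 319 × 1/16 = 19.9375
χ² = Σ (O − E)² / E
  gray-bodied normal-winged: (143 − 179.4375)² / 179.4375 = 7.3992
  gray-bodied vestigial-winged: (57 − 59.8125)² / 59.8125 = 0.1322
  ebony-bodied normal-winged: (89 − 59.8125)² / 59.8125 = 14.2430
  ebony-bodied vestigial-winged: (30 − 19.9375)² / 19.9375 = 5.0786
χ² = 7.3992 + 0.1322 + 14.2430 + 5.0786 = 26.853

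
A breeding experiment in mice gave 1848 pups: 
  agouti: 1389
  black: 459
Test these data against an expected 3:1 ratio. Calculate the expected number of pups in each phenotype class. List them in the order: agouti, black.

1386, 462

Under the 3:1 hypothesis (Σ ratio = 4, N = 1848):
  agouti: 1848 × 3/4 = 1386
  black: 1848 × 1/4 = 462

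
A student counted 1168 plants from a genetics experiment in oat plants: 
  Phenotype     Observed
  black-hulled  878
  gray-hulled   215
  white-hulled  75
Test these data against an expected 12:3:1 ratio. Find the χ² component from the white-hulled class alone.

0.055

Total ratio parts = 16. Expected numbers out of 1168:
  black-hulled: 1168 × 12/16 = 876
  gray-hulled: 1168 × 3/16 = 219
  white-hulled: 1168 × 1/16 = 73
Contribution of white-hulled: (75 − 73)² / 73 = 0.0548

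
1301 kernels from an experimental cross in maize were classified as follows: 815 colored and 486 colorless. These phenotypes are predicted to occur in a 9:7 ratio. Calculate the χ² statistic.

21.614

The 9:7 ratio has 16 parts, so with N = 1301 the expected counts are:
  colored: 1301 × 9/16 = 731.8125
  colorless: 1301 × 7/16 = 569.1875
χ² = Σ (O − E)² / E
  colored: (815 − 731.8125)² / 731.8125 = 9.4562
  colorless: (486 − 569.1875)² / 569.1875 = 12.1580
χ² = 9.4562 + 12.1580 = 21.6142 ≈ 21.614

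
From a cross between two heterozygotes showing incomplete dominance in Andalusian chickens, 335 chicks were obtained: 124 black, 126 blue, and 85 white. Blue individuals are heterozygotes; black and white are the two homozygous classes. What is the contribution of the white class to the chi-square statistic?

With incomplete dominance, a heterozygote × heterozygote cross gives a 1:2:1 phenotypic ratio.
The 1:2:1 ratio has 4 parts, so with N = 335 the expected counts are:
  black: 335 × 1/4 = 83.75
  blue: 335 × 2/4 = 167.5
  white: 335 × 1/4 = 83.75
Contribution of white: (85 − 83.75)² / 83.75 = 0.0187

0.019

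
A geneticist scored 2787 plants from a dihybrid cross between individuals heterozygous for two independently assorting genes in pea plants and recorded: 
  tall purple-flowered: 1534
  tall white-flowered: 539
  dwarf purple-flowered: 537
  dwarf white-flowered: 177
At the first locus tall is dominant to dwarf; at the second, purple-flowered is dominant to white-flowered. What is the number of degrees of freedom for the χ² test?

3

A dihybrid F₂ with independent assortment and complete dominance at both loci gives a 9:3:3:1 phenotypic ratio.
A goodness-of-fit test with 4 phenotype classes has df = 4 − 1 = 3.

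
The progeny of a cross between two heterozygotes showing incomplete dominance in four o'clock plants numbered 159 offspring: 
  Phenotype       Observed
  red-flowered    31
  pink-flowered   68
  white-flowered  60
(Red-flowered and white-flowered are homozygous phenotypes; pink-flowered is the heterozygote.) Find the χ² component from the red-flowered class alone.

With incomplete dominance, a heterozygote × heterozygote cross gives a 1:2:1 phenotypic ratio.
The 1:2:1 ratio has 4 parts, so with N = 159 the expected counts are:
  red-flowered: 159 × 1/4 = 39.75
  pink-flowered: 159 × 2/4 = 79.5
  white-flowered: 159 × 1/4 = 39.75
Contribution of red-flowered: (31 − 39.75)² / 39.75 = 1.9261

1.926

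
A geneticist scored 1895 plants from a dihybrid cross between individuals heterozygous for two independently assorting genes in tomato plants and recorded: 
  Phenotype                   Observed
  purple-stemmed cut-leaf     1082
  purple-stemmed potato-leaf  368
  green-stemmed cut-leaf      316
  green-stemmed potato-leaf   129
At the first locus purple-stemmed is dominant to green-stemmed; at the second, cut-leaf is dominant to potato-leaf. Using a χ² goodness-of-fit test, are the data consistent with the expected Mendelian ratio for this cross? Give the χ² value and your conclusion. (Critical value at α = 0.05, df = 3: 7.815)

A dihybrid F₂ with independent assortment and complete dominance at both loci gives a 9:3:3:1 phenotypic ratio.
Total ratio parts = 16. Expected numbers out of 1895:
  purple-stemmed cut-leaf: 1895 × 9/16 = 1065.9375
  purple-stemmed potato-leaf: 1895 × 3/16 = 355.3125
  green-stemmed cut-leaf: 1895 × 3/16 = 355.3125
  green-stemmed potato-leaf: 1895 × 1/16 = 118.4375
χ² = Σ (O − E)² / E
  purple-stemmed cut-leaf: (1082 − 1065.9375)² / 1065.9375 = 0.2420
  purple-stemmed potato-leaf: (368 − 355.3125)² / 355.3125 = 0.4530
  green-stemmed cut-leaf: (316 − 355.3125)² / 355.3125 = 4.3496
  green-stemmed potato-leaf: (129 − 118.4375)² / 118.4375 = 0.9420
χ² = 0.2420 + 0.4530 + 4.3496 + 0.9420 = 5.9866 ≈ 5.987
Degrees of freedom = 4 − 1 = 3; critical value at α = 0.05 is 7.815.
Since 5.987 < 7.815, we fail to reject the null hypothesis — the data are consistent with the 9:3:3:1 ratio.

5.987; consistent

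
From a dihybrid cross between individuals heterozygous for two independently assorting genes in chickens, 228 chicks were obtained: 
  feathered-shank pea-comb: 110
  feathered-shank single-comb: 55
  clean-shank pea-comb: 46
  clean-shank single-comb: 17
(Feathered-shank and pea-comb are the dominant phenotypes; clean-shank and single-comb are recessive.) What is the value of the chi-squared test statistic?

A dihybrid F₂ with independent assortment and complete dominance at both loci gives a 9:3:3:1 phenotypic ratio.
The 9:3:3:1 ratio has 16 parts, so with N = 228 the expected counts are:
  feathered-shank pea-comb: 228 × 9/16 = 128.25
  feathered-shank single-comb: 228 × 3/16 = 42.75
  clean-shank pea-comb: 228 × 3/16 = 42.75
  clean-shank single-comb: 228 × 1/16 = 14.25
χ² = Σ (O − E)² / E
  feathered-shank pea-comb: (110 − 128.25)² / 128.25 = 2.5970
  feathered-shank single-comb: (55 − 42.75)² / 42.75 = 3.5102
  clean-shank pea-comb: (46 − 42.75)² / 42.75 = 0.2471
  clean-shank single-comb: (17 − 14.25)² / 14.25 = 0.5307
χ² = 2.5970 + 3.5102 + 0.2471 + 0.5307 = 6.885

6.885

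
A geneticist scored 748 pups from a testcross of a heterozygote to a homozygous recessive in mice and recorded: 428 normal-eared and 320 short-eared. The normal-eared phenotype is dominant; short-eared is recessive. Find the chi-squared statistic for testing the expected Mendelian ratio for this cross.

A testcross of a heterozygote (Aa × aa) gives a 1:1 phenotypic ratio.
Expected counts for N = 748 under a 1:1 ratio (total parts = 2):
  normal-eared: 748 × 1/2 = 374
  short-eared: 748 × 1/2 = 374
χ² = Σ (O − E)² / E
  normal-eared: (428 − 374)² / 374 = 7.7968
  short-eared: (320 − 374)² / 374 = 7.7968
χ² = 7.7968 + 7.7968 = 15.5936 ≈ 15.594

15.594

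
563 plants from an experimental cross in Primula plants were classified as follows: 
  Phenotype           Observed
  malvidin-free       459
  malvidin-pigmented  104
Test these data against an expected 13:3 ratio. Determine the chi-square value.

0.028

Expected counts for N = 563 under a 13:3 ratio (total parts = 16):
  malvidin-free: 563 × 13/16 = 457.4375
  malvidin-pigmented: 563 × 3/16 = 105.5625
χ² = Σ (O − E)² / E
  malvidin-free: (459 − 457.4375)² / 457.4375 = 0.0053
  malvidin-pigmented: (104 − 105.5625)² / 105.5625 = 0.0231
χ² = 0.0053 + 0.0231 = 0.0284 ≈ 0.028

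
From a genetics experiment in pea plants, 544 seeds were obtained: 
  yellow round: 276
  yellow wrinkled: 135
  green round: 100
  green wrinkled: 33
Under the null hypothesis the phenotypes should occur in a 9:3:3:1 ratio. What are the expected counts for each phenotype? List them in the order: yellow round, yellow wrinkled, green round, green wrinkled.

Total ratio parts = 16. Expected numbers out of 544:
  yellow round: 544 × 9/16 = 306
  yellow wrinkled: 544 × 3/16 = 102
  green round: 544 × 3/16 = 102
  green wrinkled: 544 × 1/16 = 34

306, 102, 102, 34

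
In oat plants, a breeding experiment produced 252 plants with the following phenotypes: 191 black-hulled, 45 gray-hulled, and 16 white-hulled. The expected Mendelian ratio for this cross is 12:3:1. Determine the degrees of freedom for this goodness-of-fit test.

A goodness-of-fit test with 3 phenotype classes has df = 3 − 1 = 2.

2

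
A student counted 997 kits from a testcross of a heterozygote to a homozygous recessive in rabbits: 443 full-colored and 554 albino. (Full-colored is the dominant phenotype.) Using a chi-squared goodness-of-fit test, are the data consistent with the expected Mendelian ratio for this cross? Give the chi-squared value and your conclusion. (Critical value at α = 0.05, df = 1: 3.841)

A testcross of a heterozygote (Aa × aa) gives a 1:1 phenotypic ratio.
Total ratio parts = 2. Expected numbers out of 997:
  full-colored: 997 × 1/2 = 498.5
  albino: 997 × 1/2 = 498.5
χ² = Σ (O − E)² / E
  full-colored: (443 − 498.5)² / 498.5 = 6.1790
  albino: (554 − 498.5)² / 498.5 = 6.1790
χ² = 6.1790 + 6.1790 = 12.358
Degrees of freedom = 2 − 1 = 1; critical value at α = 0.05 is 3.841.
Since 12.358 > 3.841, we reject the null hypothesis — the data do not fit the 1:1 ratio.

12.358; not consistent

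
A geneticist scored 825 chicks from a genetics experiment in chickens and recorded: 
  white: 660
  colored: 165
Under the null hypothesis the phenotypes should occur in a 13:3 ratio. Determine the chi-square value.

Under the 13:3 hypothesis (Σ ratio = 16, N = 825):
  white: 825 × 13/16 = 670.3125
  colored: 825 × 3/16 = 154.6875
χ² = Σ (O − E)² / E
  white: (660 − 670.3125)² / 670.3125 = 0.1587
  colored: (165 − 154.6875)² / 154.6875 = 0.6875
χ² = 0.1587 + 0.6875 = 0.8462 ≈ 0.846

0.846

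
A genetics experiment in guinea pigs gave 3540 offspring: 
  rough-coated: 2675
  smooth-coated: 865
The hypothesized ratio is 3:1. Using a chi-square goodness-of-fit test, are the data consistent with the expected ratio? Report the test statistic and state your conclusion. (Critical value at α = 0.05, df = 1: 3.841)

Total ratio parts = 4. Expected numbers out of 3540:
  rough-coated: 3540 × 3/4 = 2655
  smooth-coated: 3540 × 1/4 = 885
χ² = Σ (O − E)² / E
  rough-coated: (2675 − 2655)² / 2655 = 0.1507
  smooth-coated: (865 − 885)² / 885 = 0.4520
χ² = 0.1507 + 0.4520 = 0.6027 ≈ 0.603
Degrees of freedom = 2 − 1 = 1; critical value at α = 0.05 is 3.841.
Since 0.603 < 3.841, we fail to reject the null hypothesis — the data are consistent with the 3:1 ratio.

0.603; consistent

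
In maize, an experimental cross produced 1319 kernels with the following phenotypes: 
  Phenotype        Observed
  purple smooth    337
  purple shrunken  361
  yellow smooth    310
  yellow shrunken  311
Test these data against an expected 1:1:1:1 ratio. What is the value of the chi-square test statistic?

The 1:1:1:1 ratio has 4 parts, so with N = 1319 the expected counts are:
  purple smooth: 1319 × 1/4 = 329.75
  purple shrunken: 1319 × 1/4 = 329.75
  yellow smooth: 1319 × 1/4 = 329.75
  yellow shrunken: 1319 × 1/4 = 329.75
χ² = Σ (O − E)² / E
  purple smooth: (337 − 329.75)² / 329.75 = 0.1594
  purple shrunken: (361 − 329.75)² / 329.75 = 2.9615
  yellow smooth: (310 − 329.75)² / 329.75 = 1.1829
  yellow shrunken: (311 − 329.75)² / 329.75 = 1.0661
χ² = 0.1594 + 2.9615 + 1.1829 + 1.0661 = 5.3699 ≈ 5.370

5.370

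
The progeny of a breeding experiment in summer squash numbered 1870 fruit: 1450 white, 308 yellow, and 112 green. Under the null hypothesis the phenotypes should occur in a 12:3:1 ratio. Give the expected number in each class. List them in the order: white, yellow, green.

1402.5, 350.625, 116.875

Expected counts for N = 1870 under a 12:3:1 ratio (total parts = 16):
  white: 1870 × 12/16 = 1402.5
  yellow: 1870 × 3/16 = 350.625
  green: 1870 × 1/16 = 116.875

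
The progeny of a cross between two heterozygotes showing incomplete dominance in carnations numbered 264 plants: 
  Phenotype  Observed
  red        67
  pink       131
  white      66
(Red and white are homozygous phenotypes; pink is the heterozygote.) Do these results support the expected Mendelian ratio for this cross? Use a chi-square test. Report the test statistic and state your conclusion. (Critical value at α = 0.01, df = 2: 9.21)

With incomplete dominance, a heterozygote × heterozygote cross gives a 1:2:1 phenotypic ratio.
Expected counts for N = 264 under a 1:2:1 ratio (total parts = 4):
  red: 264 × 1/4 = 66
  pink: 264 × 2/4 = 132
  white: 264 × 1/4 = 66
χ² = Σ (O − E)² / E
  red: (67 − 66)² / 66 = 0.0152
  pink: (131 − 132)² / 132 = 0.0076
  white: (66 − 66)² / 66 = 0.0000
χ² = 0.0152 + 0.0076 + 0.0000 = 0.0228 ≈ 0.023
Degrees of freedom = 3 − 1 = 2; critical value at α = 0.01 is 9.21.
Since 0.023 < 9.21, we fail to reject the null hypothesis — the data are consistent with the 1:2:1 ratio.

0.023; consistent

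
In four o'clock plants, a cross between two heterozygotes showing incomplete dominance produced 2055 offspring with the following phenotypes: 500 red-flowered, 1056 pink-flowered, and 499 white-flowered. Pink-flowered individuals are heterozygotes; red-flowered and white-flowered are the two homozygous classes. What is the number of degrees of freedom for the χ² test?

With incomplete dominance, a heterozygote × heterozygote cross gives a 1:2:1 phenotypic ratio.
A goodness-of-fit test with 3 phenotype classes has df = 3 − 1 = 2.

2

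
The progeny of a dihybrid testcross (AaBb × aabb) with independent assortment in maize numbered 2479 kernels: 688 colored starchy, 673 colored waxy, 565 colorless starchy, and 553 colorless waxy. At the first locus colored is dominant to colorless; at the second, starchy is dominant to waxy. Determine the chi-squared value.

A dihybrid testcross with independent assortment gives a 1:1:1:1 ratio.
Under the 1:1:1:1 hypothesis (Σ ratio = 4, N = 2479):
  colored starchy: 2479 × 1/4 = 619.75
  colored waxy: 2479 × 1/4 = 619.75
  colorless starchy: 2479 × 1/4 = 619.75
  colorless waxy: 2479 × 1/4 = 619.75
χ² = Σ (O − E)² / E
  colored starchy: (688 − 619.75)² / 619.75 = 7.5160
  colored waxy: (673 − 619.75)² / 619.75 = 4.5753
  colorless starchy: (565 − 619.75)² / 619.75 = 4.8367
  colorless waxy: (553 − 619.75)² / 619.75 = 7.1893
χ² = 7.5160 + 4.5753 + 4.8367 + 7.1893 = 24.1173 ≈ 24.117

24.117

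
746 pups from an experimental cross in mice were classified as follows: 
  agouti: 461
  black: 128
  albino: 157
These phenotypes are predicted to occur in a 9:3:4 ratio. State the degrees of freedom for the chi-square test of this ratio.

2

A goodness-of-fit test with 3 phenotype classes has df = 3 − 1 = 2.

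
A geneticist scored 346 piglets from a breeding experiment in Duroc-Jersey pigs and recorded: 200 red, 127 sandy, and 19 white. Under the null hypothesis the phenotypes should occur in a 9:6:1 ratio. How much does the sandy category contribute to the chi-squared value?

0.058

Expected counts for N = 346 under a 9:6:1 ratio (total parts = 16):
  red: 346 × 9/16 = 194.625
  sandy: 346 × 6/16 = 129.75
  white: 346 × 1/16 = 21.625
Contribution of sandy: (127 − 129.75)² / 129.75 = 0.0583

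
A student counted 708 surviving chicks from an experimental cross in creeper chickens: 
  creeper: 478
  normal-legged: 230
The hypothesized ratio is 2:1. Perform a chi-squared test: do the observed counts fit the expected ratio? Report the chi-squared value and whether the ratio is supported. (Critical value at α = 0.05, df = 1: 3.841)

0.229; consistent

Total ratio parts = 3. Expected numbers out of 708:
  creeper: 708 × 2/3 = 472
  normal-legged: 708 × 1/3 = 236
χ² = Σ (O − E)² / E
  creeper: (478 − 472)² / 472 = 0.0763
  normal-legged: (230 − 236)² / 236 = 0.1525
χ² = 0.0763 + 0.1525 = 0.2288 ≈ 0.229
Degrees of freedom = 2 − 1 = 1; critical value at α = 0.05 is 3.841.
Since 0.229 < 3.841, we fail to reject the null hypothesis — the data are consistent with the 2:1 ratio.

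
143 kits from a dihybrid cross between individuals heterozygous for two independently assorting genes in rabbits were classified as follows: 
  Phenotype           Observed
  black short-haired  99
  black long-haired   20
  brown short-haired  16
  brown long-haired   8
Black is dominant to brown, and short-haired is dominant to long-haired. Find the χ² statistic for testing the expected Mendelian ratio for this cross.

A dihybrid F₂ with independent assortment and complete dominance at both loci gives a 9:3:3:1 phenotypic ratio.
Under the 9:3:3:1 hypothesis (Σ ratio = 16, N = 143):
  black short-haired: 143 × 9/16 = 80.4375
  black long-haired: 143 × 3/16 = 26.8125
  brown short-haired: 143 × 3/16 = 26.8125
  brown long-haired: 143 × 1/16 = 8.9375
χ² = Σ (O − E)² / E
  black short-haired: (99 − 80.4375)² / 80.4375 = 4.2837
  black long-haired: (20 − 26.8125)² / 26.8125 = 1.7309
  brown short-haired: (16 − 26.8125)² / 26.8125 = 4.3603
  brown long-haired: (8 − 8.9375)² / 8.9375 = 0.0983
χ² = 4.2837 + 1.7309 + 4.3603 + 0.0983 = 10.4732 ≈ 10.473

10.473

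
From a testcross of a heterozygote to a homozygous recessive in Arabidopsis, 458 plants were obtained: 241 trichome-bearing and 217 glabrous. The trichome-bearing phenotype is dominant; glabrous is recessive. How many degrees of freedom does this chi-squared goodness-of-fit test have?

1

A testcross of a heterozygote (Aa × aa) gives a 1:1 phenotypic ratio.
A goodness-of-fit test with 2 phenotype classes has df = 2 − 1 = 1.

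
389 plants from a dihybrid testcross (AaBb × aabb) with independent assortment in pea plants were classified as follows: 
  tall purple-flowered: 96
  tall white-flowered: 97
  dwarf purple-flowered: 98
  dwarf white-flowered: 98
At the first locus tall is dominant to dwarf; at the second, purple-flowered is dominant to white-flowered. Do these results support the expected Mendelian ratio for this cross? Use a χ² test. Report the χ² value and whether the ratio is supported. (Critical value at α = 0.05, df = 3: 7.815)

A dihybrid testcross with independent assortment gives a 1:1:1:1 ratio.
Total ratio parts = 4. Expected numbers out of 389:
  tall purple-flowered: 389 × 1/4 = 97.25
  tall white-flowered: 389 × 1/4 = 97.25
  dwarf purple-flowered: 389 × 1/4 = 97.25
  dwarf white-flowered: 389 × 1/4 = 97.25
χ² = Σ (O − E)² / E
  tall purple-flowered: (96 − 97.25)² / 97.25 = 0.0161
  tall white-flowered: (97 − 97.25)² / 97.25 = 0.0006
  dwarf purple-flowered: (98 − 97.25)² / 97.25 = 0.0058
  dwarf white-flowered: (98 − 97.25)² / 97.25 = 0.0058
χ² = 0.0161 + 0.0006 + 0.0058 + 0.0058 = 0.0283 ≈ 0.028
Degrees of freedom = 4 − 1 = 3; critical value at α = 0.05 is 7.815.
Since 0.028 < 7.815, we fail to reject the null hypothesis — the data are consistent with the 1:1:1:1 ratio.

0.028; consistent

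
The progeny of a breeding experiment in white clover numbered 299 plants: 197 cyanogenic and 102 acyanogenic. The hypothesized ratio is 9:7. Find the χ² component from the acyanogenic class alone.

Under the 9:7 hypothesis (Σ ratio = 16, N = 299):
  cyanogenic: 299 × 9/16 = 168.1875
  acyanogenic: 299 × 7/16 = 130.8125
Contribution of acyanogenic: (102 − 130.8125)² / 130.8125 = 6.3462

6.346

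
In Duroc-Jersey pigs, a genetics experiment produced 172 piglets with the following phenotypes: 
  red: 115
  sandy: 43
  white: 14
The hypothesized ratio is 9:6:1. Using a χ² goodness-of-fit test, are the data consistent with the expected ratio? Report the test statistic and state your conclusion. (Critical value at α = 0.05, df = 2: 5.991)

11.592; not consistent

Expected counts for N = 172 under a 9:6:1 ratio (total parts = 16):
  red: 172 × 9/16 = 96.75
  sandy: 172 × 6/16 = 64.5
  white: 172 × 1/16 = 10.75
χ² = Σ (O − E)² / E
  red: (115 − 96.75)² / 96.75 = 3.4425
  sandy: (43 − 64.5)² / 64.5 = 7.1667
  white: (14 − 10.75)² / 10.75 = 0.9826
χ² = 3.4425 + 7.1667 + 0.9826 = 11.5918 ≈ 11.592
Degrees of freedom = 3 − 1 = 2; critical value at α = 0.05 is 5.991.
Since 11.592 > 5.991, we reject the null hypothesis — the data do not fit the 9:6:1 ratio.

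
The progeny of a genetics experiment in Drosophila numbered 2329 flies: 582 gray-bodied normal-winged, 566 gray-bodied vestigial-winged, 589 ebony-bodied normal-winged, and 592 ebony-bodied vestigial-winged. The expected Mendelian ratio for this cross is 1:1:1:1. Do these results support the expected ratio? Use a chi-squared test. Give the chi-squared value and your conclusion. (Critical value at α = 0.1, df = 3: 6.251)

Total ratio parts = 4. Expected numbers out of 2329:
  gray-bodied normal-winged: 2329 × 1/4 = 582.25
  gray-bodied vestigial-winged: 2329 × 1/4 = 582.25
  ebony-bodied normal-winged: 2329 × 1/4 = 582.25
  ebony-bodied vestigial-winged: 2329 × 1/4 = 582.25
χ² = Σ (O − E)² / E
  gray-bodied normal-winged: (582 − 582.25)² / 582.25 = 0.0001
  gray-bodied vestigial-winged: (566 − 582.25)² / 582.25 = 0.4535
  ebony-bodied normal-winged: (589 − 582.25)² / 582.25 = 0.0783
  ebony-bodied vestigial-winged: (592 − 582.25)² / 582.25 = 0.1633
χ² = 0.0001 + 0.4535 + 0.0783 + 0.1633 = 0.6952 ≈ 0.695
Degrees of freedom = 4 − 1 = 3; critical value at α = 0.1 is 6.251.
Since 0.695 < 6.251, we fail to reject the null hypothesis — the data are consistent with the 1:1:1:1 ratio.

0.695; consistent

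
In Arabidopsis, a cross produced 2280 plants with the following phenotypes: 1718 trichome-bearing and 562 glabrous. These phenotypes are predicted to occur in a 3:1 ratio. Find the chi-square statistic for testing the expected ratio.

0.150

Expected counts for N = 2280 under a 3:1 ratio (total parts = 4):
  trichome-bearing: 2280 × 3/4 = 1710
  glabrous: 2280 × 1/4 = 570
χ² = Σ (O − E)² / E
  trichome-bearing: (1718 − 1710)² / 1710 = 0.0374
  glabrous: (562 − 570)² / 570 = 0.1123
χ² = 0.0374 + 0.1123 = 0.1497 ≈ 0.150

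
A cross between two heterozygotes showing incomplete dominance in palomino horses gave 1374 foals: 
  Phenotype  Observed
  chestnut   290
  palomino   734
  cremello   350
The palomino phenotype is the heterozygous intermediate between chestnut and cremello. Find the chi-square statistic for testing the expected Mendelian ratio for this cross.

With incomplete dominance, a heterozygote × heterozygote cross gives a 1:2:1 phenotypic ratio.
The 1:2:1 ratio has 4 parts, so with N = 1374 the expected counts are:
  chestnut: 1374 × 1/4 = 343.5
  palomino: 1374 × 2/4 = 687
  cremello: 1374 × 1/4 = 343.5
χ² = Σ (O − E)² / E
  chestnut: (290 − 343.5)² / 343.5 = 8.3326
  palomino: (734 − 687)² / 687 = 3.2154
  cremello: (350 − 343.5)² / 343.5 = 0.1230
χ² = 8.3326 + 3.2154 + 0.1230 = 11.671

11.671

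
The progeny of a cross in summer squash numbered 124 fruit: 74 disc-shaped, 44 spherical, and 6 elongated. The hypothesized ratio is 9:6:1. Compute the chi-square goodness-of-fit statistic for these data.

The 9:6:1 ratio has 16 parts, so with N = 124 the expected counts are:
  disc-shaped: 124 × 9/16 = 69.75
  spherical: 124 × 6/16 = 46.5
  elongated: 124 × 1/16 = 7.75
χ² = Σ (O − E)² / E
  disc-shaped: (74 − 69.75)² / 69.75 = 0.2590
  spherical: (44 − 46.5)² / 46.5 = 0.1344
  elongated: (6 − 7.75)² / 7.75 = 0.3952
χ² = 0.2590 + 0.1344 + 0.3952 = 0.7886 ≈ 0.789

0.789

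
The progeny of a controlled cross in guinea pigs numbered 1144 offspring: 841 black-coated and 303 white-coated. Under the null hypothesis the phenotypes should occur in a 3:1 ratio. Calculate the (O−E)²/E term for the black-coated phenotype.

Expected counts for N = 1144 under a 3:1 ratio (total parts = 4):
  black-coated: 1144 × 3/4 = 858
  white-coated: 1144 × 1/4 = 286
Contribution of black-coated: (841 − 858)² / 858 = 0.3368

0.337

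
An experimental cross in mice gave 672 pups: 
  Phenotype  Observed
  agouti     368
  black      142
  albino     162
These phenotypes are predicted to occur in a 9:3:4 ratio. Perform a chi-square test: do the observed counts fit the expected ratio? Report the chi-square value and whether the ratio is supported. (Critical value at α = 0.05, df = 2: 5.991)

2.511; consistent

Expected counts for N = 672 under a 9:3:4 ratio (total parts = 16):
  agouti: 672 × 9/16 = 378
  black: 672 × 3/16 = 126
  albino: 672 × 4/16 = 168
χ² = Σ (O − E)² / E
  agouti: (368 − 378)² / 378 = 0.2646
  black: (142 − 126)² / 126 = 2.0317
  albino: (162 − 168)² / 168 = 0.2143
χ² = 0.2646 + 2.0317 + 0.2143 = 2.5106 ≈ 2.511
Degrees of freedom = 3 − 1 = 2; critical value at α = 0.05 is 5.991.
Since 2.511 < 5.991, we fail to reject the null hypothesis — the data are consistent with the 9:3:4 ratio.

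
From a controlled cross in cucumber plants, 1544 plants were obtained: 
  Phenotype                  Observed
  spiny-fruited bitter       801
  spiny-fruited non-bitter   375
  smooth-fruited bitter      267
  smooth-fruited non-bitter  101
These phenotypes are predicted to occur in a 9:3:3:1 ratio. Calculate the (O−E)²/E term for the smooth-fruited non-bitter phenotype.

Under the 9:3:3:1 hypothesis (Σ ratio = 16, N = 1544):
  spiny-fruited bitter: 1544 × 9/16 = 868.5
  spiny-fruited non-bitter: 1544 × 3/16 = 289.5
  smooth-fruited bitter: 1544 × 3/16 = 289.5
  smooth-fruited non-bitter: 1544 × 1/16 = 96.5
Contribution of smooth-fruited non-bitter: (101 − 96.5)² / 96.5 = 0.2098

0.210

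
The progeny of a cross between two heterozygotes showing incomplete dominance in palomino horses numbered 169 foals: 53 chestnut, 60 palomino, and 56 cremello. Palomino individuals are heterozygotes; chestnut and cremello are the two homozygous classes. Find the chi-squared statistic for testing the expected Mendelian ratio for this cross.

With incomplete dominance, a heterozygote × heterozygote cross gives a 1:2:1 phenotypic ratio.
Under the 1:2:1 hypothesis (Σ ratio = 4, N = 169):
  chestnut: 169 × 1/4 = 42.25
  palomino: 169 × 2/4 = 84.5
  cremello: 169 × 1/4 = 42.25
χ² = Σ (O − E)² / E
  chestnut: (53 − 42.25)² / 42.25 = 2.7352
  palomino: (60 − 84.5)² / 84.5 = 7.1036
  cremello: (56 − 42.25)² / 42.25 = 4.4749
χ² = 2.7352 + 7.1036 + 4.4749 = 14.3137 ≈ 14.314

14.314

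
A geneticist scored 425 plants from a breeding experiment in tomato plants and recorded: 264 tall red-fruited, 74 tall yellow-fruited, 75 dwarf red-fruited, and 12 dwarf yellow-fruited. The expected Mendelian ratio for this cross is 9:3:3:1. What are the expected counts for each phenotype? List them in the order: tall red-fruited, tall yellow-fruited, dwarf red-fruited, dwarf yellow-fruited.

239.0625, 79.6875, 79.6875, 26.5625

Expected counts for N = 425 under a 9:3:3:1 ratio (total parts = 16):
  tall red-fruited: 425 × 9/16 = 239.0625
  tall yellow-fruited: 425 × 3/16 = 79.6875
  dwarf red-fruited: 425 × 3/16 = 79.6875
  dwarf yellow-fruited: 425 × 1/16 = 26.5625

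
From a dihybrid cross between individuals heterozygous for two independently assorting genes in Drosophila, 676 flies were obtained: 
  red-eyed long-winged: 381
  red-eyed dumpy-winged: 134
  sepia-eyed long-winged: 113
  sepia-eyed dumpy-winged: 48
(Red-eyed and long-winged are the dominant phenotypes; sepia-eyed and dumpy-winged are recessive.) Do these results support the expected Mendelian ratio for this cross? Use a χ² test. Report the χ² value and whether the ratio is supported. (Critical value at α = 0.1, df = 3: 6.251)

A dihybrid F₂ with independent assortment and complete dominance at both loci gives a 9:3:3:1 phenotypic ratio.
Expected counts for N = 676 under a 9:3:3:1 ratio (total parts = 16):
  red-eyed long-winged: 676 × 9/16 = 380.25
  red-eyed dumpy-winged: 676 × 3/16 = 126.75
  sepia-eyed long-winged: 676 × 3/16 = 126.75
  sepia-eyed dumpy-winged: 676 × 1/16 = 42.25
χ² = Σ (O − E)² / E
  red-eyed long-winged: (381 − 380.25)² / 380.25 = 0.0015
  red-eyed dumpy-winged: (134 − 126.75)² / 126.75 = 0.4147
  sepia-eyed long-winged: (113 − 126.75)² / 126.75 = 1.4916
  sepia-eyed dumpy-winged: (48 − 42.25)² / 42.25 = 0.7825
χ² = 0.0015 + 0.4147 + 1.4916 + 0.7825 = 2.6903 ≈ 2.690
Degrees of freedom = 4 − 1 = 3; critical value at α = 0.1 is 6.251.
Since 2.690 < 6.251, we fail to reject the null hypothesis — the data are consistent with the 9:3:3:1 ratio.

2.690; consistent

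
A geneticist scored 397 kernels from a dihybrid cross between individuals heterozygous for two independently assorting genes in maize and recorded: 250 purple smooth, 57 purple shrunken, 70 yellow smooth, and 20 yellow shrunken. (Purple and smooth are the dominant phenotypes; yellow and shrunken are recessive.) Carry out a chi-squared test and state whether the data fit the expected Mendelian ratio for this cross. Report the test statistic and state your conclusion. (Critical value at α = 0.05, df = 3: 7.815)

8.472; not consistent

A dihybrid F₂ with independent assortment and complete dominance at both loci gives a 9:3:3:1 phenotypic ratio.
Total ratio parts = 16. Expected numbers out of 397:
  purple smooth: 397 × 9/16 = 223.3125
  purple shrunken: 397 × 3/16 = 74.4375
  yellow smooth: 397 × 3/16 = 74.4375
  yellow shrunken: 397 × 1/16 = 24.8125
χ² = Σ (O − E)² / E
  purple smooth: (250 − 223.3125)² / 223.3125 = 3.1894
  purple shrunken: (57 − 74.4375)² / 74.4375 = 4.0849
  yellow smooth: (70 − 74.4375)² / 74.4375 = 0.2645
  yellow shrunken: (20 − 24.8125)² / 24.8125 = 0.9334
χ² = 3.1894 + 4.0849 + 0.2645 + 0.9334 = 8.4722 ≈ 8.472
Degrees of freedom = 4 − 1 = 3; critical value at α = 0.05 is 7.815.
Since 8.472 > 7.815, we reject the null hypothesis — the data do not fit the 9:3:3:1 ratio.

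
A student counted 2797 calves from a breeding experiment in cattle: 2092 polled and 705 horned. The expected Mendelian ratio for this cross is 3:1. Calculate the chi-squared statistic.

The 3:1 ratio has 4 parts, so with N = 2797 the expected counts are:
  polled: 2797 × 3/4 = 2097.75
  horned: 2797 × 1/4 = 699.25
χ² = Σ (O − E)² / E
  polled: (2092 − 2097.75)² / 2097.75 = 0.0158
  horned: (705 − 699.25)² / 699.25 = 0.0473
χ² = 0.0158 + 0.0473 = 0.0631 ≈ 0.063

0.063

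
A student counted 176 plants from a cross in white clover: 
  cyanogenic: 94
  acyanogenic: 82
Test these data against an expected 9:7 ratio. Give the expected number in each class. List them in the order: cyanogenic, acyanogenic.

Total ratio parts = 16. Expected numbers out of 176:
  cyanogenic: 176 × 9/16 = 99
  acyanogenic: 176 × 7/16 = 77

99, 77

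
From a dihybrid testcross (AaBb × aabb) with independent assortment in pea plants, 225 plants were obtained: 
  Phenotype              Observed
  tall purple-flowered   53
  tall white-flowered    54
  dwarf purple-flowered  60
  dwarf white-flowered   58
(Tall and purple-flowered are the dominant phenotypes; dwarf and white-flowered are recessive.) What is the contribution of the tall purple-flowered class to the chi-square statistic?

0.188

A dihybrid testcross with independent assortment gives a 1:1:1:1 ratio.
Expected counts for N = 225 under a 1:1:1:1 ratio (total parts = 4):
  tall purple-flowered: 225 × 1/4 = 56.25
  tall white-flowered: 225 × 1/4 = 56.25
  dwarf purple-flowered: 225 × 1/4 = 56.25
  dwarf white-flowered: 225 × 1/4 = 56.25
Contribution of tall purple-flowered: (53 − 56.25)² / 56.25 = 0.1878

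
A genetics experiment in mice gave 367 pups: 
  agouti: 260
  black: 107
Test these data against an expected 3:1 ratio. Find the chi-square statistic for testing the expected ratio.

3.380

Total ratio parts = 4. Expected numbers out of 367:
  agouti: 367 × 3/4 = 275.25
  black: 367 × 1/4 = 91.75
χ² = Σ (O − E)² / E
  agouti: (260 − 275.25)² / 275.25 = 0.8449
  black: (107 − 91.75)² / 91.75 = 2.5347
χ² = 0.8449 + 2.5347 = 3.3796 ≈ 3.380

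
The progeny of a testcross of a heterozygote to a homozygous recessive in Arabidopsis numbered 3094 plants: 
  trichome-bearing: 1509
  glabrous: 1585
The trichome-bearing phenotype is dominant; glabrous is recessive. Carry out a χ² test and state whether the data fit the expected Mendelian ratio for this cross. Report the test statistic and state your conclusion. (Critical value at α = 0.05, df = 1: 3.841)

A testcross of a heterozygote (Aa × aa) gives a 1:1 phenotypic ratio.
The 1:1 ratio has 2 parts, so with N = 3094 the expected counts are:
  trichome-bearing: 3094 × 1/2 = 1547
  glabrous: 3094 × 1/2 = 1547
χ² = Σ (O − E)² / E
  trichome-bearing: (1509 − 1547)² / 1547 = 0.9334
  glabrous: (1585 − 1547)² / 1547 = 0.9334
χ² = 0.9334 + 0.9334 = 1.8668 ≈ 1.867
Degrees of freedom = 2 − 1 = 1; critical value at α = 0.05 is 3.841.
Since 1.867 < 3.841, we fail to reject the null hypothesis — the data are consistent with the 1:1 ratio.

1.867; consistent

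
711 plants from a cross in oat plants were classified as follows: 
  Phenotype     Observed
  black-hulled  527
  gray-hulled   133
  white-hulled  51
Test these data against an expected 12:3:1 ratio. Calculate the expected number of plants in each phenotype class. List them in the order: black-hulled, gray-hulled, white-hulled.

533.25, 133.3125, 44.4375

Under the 12:3:1 hypothesis (Σ ratio = 16, N = 711):
  black-hulled: 711 × 12/16 = 533.25
  gray-hulled: 711 × 3/16 = 133.3125
  white-hulled: 711 × 1/16 = 44.4375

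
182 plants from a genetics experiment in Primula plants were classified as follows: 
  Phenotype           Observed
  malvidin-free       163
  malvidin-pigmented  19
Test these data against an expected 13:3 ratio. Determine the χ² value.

Expected counts for N = 182 under a 13:3 ratio (total parts = 16):
  malvidin-free: 182 × 13/16 = 147.875
  malvidin-pigmented: 182 × 3/16 = 34.125
χ² = Σ (O − E)² / E
  malvidin-free: (163 − 147.875)² / 147.875 = 1.5470
  malvidin-pigmented: (19 − 34.125)² / 34.125 = 6.7038
χ² = 1.5470 + 6.7038 = 8.2508 ≈ 8.251

8.251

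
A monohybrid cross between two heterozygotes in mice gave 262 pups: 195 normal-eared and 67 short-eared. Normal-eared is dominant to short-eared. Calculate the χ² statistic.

0.046

For a monohybrid cross between heterozygotes with complete dominance, the expected phenotypic ratio is 3:1.
Under the 3:1 hypothesis (Σ ratio = 4, N = 262):
  normal-eared: 262 × 3/4 = 196.5
  short-eared: 262 × 1/4 = 65.5
χ² = Σ (O − E)² / E
  normal-eared: (195 − 196.5)² / 196.5 = 0.0115
  short-eared: (67 − 65.5)² / 65.5 = 0.0344
χ² = 0.0115 + 0.0344 = 0.0459 ≈ 0.046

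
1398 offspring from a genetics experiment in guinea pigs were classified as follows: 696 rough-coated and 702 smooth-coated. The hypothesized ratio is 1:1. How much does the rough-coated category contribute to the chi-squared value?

0.013

Total ratio parts = 2. Expected numbers out of 1398:
  rough-coated: 1398 × 1/2 = 699
  smooth-coated: 1398 × 1/2 = 699
Contribution of rough-coated: (696 − 699)² / 699 = 0.0129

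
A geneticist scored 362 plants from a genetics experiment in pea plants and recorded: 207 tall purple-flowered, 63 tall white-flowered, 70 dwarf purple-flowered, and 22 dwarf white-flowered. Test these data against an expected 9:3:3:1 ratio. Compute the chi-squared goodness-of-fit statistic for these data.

0.490

Total ratio parts = 16. Expected numbers out of 362:
  tall purple-flowered: 362 × 9/16 = 203.625
  tall white-flowered: 362 × 3/16 = 67.875
  dwarf purple-flowered: 362 × 3/16 = 67.875
  dwarf white-flowered: 362 × 1/16 = 22.625
χ² = Σ (O − E)² / E
  tall purple-flowered: (207 − 203.625)² / 203.625 = 0.0559
  tall white-flowered: (63 − 67.875)² / 67.875 = 0.3501
  dwarf purple-flowered: (70 − 67.875)² / 67.875 = 0.0665
  dwarf white-flowered: (22 − 22.625)² / 22.625 = 0.0173
χ² = 0.0559 + 0.3501 + 0.0665 + 0.0173 = 0.4898 ≈ 0.490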